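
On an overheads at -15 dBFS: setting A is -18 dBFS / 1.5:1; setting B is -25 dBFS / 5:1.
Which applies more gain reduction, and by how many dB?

A: 3 dB over, compressed to 2 dB over, so 1 dB of GR.
B: 10 dB over, compressed to 2 dB over, so 8 dB of GR.
Difference: 7 dB in favour of B.

B, by 7 dB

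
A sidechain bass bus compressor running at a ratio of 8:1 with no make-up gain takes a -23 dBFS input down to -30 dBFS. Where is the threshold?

-31 dBFS

Let T be the threshold. Output overshoot = (input overshoot)/R, so -30 − T = (-23 − T)/8.
8·(-30 − T) = -23 − T → 7·T = -240 − (-23) = -217.
T = -217/7 = -31 dBFS.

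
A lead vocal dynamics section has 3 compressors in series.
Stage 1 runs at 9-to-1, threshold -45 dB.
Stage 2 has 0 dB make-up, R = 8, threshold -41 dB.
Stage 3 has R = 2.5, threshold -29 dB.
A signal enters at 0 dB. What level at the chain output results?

Stage 1: 0 dB is 45 dB over -45 dB; at 9:1 that becomes 5 dB over, giving -40 dB.
Stage 2: overshoot 1 dB → 1/8 = 0.125 dB → -40.875 dB.
Stage 3: -40.875 dB ≤ -29 dB, so stage 3 doesn't engage; output -40.875 dB.

-40.875 dB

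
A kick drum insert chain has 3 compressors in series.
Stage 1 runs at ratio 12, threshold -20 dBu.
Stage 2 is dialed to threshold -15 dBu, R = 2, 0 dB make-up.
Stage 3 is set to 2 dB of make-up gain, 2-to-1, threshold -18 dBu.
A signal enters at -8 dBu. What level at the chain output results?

Stage 1: -8 dBu is 12 dB over -20 dBu; at 12:1 that becomes 1 dB over, giving -19 dBu.
Stage 2: below threshold (-19 ≤ -15); passes unchanged; output -19 dBu.
Stage 3: below threshold (-19 ≤ -18); passes unchanged; make-up brings it to -17 dBu.

-17 dBu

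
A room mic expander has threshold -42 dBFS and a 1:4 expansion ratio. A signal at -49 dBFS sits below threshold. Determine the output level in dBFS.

The input is 7 dB below the -42 dBFS threshold.
A 1:4 expander multiplies undershoot by 4: 7 × 4 = 28 dB below threshold.
Output = -42 − 28 = -70 dBFS.

-70 dBFS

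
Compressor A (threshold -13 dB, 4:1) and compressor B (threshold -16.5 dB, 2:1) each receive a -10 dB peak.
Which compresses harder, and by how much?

A: 3 dB over, compressed to 0.75 dB over, so 2.25 dB of GR.
B: 6.5 dB over, compressed to 3.25 dB over, so 3.25 dB of GR.
B applies 1 dB more gain reduction.

B, by 1 dB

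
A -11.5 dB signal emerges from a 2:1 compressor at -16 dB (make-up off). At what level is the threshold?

-20.5 dB

Gain reduction = -11.5 − (-16) = 4.5 dB; output overshoot = GR / (R − 1) = 4.5 / 1 = 4.5 dB.
Threshold = output − output overshoot = -16 − 4.5 = -20.5 dB.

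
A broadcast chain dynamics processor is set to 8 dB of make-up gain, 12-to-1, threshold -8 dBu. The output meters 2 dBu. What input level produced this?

16 dBu

Before make-up, the level was 2 − 8 = -6 dBu.
Post-compression overshoot = -6 − (-8) = 2 dB.
Before 12:1 compression the overshoot was 2 × 12 = 24 dB, so input = -8 + 24 = 16 dBu.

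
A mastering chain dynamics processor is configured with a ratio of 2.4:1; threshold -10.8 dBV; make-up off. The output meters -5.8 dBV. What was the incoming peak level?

1.2 dBV

That's 5 dB above the -10.8 dBV threshold.
Before 2.4:1 compression the overshoot was 5 × 2.4 = 12 dB, so input = -10.8 + 12 = 1.2 dBV.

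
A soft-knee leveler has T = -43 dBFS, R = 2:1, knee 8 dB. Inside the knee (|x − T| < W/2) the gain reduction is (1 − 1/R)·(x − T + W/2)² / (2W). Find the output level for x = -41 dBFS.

-42.125 dBFS

x − T + W/2 = -41 − (-43) + 4 = 6.
GR = (1 − 1/2) × 6² / 16 = 0.5 × 36 / 16 = 1.125 dB.
Output = -41 − 1.125 = -42.125 dBFS.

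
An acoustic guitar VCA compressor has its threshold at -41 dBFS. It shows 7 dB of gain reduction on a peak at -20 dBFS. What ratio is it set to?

Input overshoot = -20 − (-41) = 21 dB.
Output overshoot = 21 − 7 = 14 dB.
Ratio = input overshoot / output overshoot = 21 / 14 = 1.5.

1.5:1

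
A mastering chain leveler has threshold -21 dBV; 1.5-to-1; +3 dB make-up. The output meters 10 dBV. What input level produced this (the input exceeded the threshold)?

Before make-up, the level was 10 − 3 = 7 dBV.
The compressed level sits 7 − (-21) = 28 dB over threshold.
Undo the ratio: input overshoot = 28 × 1.5 = 42 dB, giving input = 21 dBV.

21 dBV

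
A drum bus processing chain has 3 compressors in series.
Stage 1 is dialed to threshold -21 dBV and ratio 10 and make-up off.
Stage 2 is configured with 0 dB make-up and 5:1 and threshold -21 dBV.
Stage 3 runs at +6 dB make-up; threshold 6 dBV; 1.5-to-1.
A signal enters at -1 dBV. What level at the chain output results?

-14.6 dBV

Stage 1: 20 dB above -21 dBV, reduced 10:1 to 2 dB above → -19 dBV.
Stage 2: overshoot 2 dB → 2/5 = 0.4 dB → -20.6 dBV.
Stage 3: below threshold (-20.6 ≤ 6); passes unchanged; make-up brings it to -14.6 dBV.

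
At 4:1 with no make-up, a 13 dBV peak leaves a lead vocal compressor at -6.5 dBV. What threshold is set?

-13 dBV

Input is 26 dB above T (since output overshoot × R = input overshoot: (-6.5 − T)·4 = 13 − T gives T = -13 dBV).
Check: -13 + (13 − (-13))/4 = -13 + 6.5 = -6.5 dBV. ✓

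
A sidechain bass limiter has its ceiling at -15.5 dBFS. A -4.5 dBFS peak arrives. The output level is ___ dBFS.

-15.5 dBFS

The limiter clamps the peak to its -15.5 dBFS ceiling.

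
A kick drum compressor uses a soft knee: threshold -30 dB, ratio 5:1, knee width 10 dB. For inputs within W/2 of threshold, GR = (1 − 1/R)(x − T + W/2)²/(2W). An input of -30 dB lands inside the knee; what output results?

-31 dB

x − T + W/2 = -30 − (-30) + 5 = 5.
GR = (1 − 1/5) × 5² / 20 = 0.8 × 25 / 20 = 1 dB.
Output = -30 − 1 = -31 dB.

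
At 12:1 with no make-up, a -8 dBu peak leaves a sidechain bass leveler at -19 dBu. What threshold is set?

-20 dBu

Gain reduction = -8 − (-19) = 11 dB; output overshoot = GR / (R − 1) = 11 / 11 = 1 dB.
Threshold = output − output overshoot = -19 − 1 = -20 dBu.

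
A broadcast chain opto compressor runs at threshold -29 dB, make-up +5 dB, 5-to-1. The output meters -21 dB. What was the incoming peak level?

Remove make-up: -21 − 5 = -26 dB.
Post-compression overshoot = -26 − (-29) = 3 dB.
Undo the ratio: input overshoot = 3 × 5 = 15 dB, giving input = -14 dB.

-14 dB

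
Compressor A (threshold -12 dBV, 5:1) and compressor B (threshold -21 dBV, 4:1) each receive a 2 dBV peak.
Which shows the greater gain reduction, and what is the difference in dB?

A: 14 dB over, compressed to 2.8 dB over, so 11.2 dB of GR.
B: 23 dB over, compressed to 5.75 dB over, so 17.25 dB of GR.
Difference: 6.05 dB in favour of B.

B, by 6.05 dB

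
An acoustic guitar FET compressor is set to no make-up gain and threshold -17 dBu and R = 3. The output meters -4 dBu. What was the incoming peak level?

That's 13 dB above the -17 dBu threshold.
Before 3:1 compression the overshoot was 13 × 3 = 39 dB, so input = -17 + 39 = 22 dBu.

22 dBu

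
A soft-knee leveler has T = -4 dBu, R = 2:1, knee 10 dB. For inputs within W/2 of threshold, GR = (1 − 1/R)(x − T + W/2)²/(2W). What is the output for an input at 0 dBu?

x − T + W/2 = 0 − (-4) + 5 = 9.
GR = (1 − 1/2) × 9² / 20 = 0.5 × 81 / 20 = 2.025 dB.
Output = 0 − 2.025 = -2.025 dBu.

-2.025 dBu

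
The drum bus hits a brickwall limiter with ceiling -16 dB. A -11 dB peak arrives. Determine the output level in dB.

At ∞:1, everything above -16 dB is held at the ceiling.

-16 dB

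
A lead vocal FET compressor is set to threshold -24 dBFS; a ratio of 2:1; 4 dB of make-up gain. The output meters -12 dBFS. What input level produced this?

Stripping the +4 dB make-up gives -16 dBFS at the gain stage.
That's 8 dB above the -24 dBFS threshold.
Undo the ratio: input overshoot = 8 × 2 = 16 dB, giving input = -8 dBFS.

-8 dBFS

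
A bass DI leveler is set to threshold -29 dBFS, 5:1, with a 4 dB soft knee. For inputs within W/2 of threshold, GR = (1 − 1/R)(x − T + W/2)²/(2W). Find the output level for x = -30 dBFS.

-30.1 dBFS

x − T + W/2 = -30 − (-29) + 2 = 1.
GR = (1 − 1/5) × 1² / 8 = 0.8 × 1 / 8 = 0.1 dB.
Output = -30 − 0.1 = -30.1 dBFS.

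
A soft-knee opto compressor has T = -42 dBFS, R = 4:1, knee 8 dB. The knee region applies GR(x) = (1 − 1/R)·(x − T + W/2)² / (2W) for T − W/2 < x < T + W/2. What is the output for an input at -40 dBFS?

x − T + W/2 = -40 − (-42) + 4 = 6.
GR = (1 − 1/4) × 6² / 16 = 0.75 × 36 / 16 = 1.6875 dB.
Output = -40 − 1.6875 = -41.6875 dBFS.

-41.6875 dBFS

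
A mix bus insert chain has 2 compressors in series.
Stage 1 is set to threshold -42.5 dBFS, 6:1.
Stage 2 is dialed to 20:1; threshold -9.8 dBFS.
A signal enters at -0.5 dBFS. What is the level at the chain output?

Stage 1: overshoot 42 dB → 42/6 = 7 dB → -35.5 dBFS.
Stage 2: -35.5 dBFS ≤ -9.8 dBFS, so stage 2 doesn't engage; output -35.5 dBFS.

-35.5 dBFS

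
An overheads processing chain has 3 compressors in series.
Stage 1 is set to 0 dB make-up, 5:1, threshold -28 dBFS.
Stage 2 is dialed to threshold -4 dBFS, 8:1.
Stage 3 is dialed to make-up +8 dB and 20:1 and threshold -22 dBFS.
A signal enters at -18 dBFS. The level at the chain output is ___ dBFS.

-18 dBFS

Stage 1: overshoot 10 dB → 10/5 = 2 dB → -26 dBFS.
Stage 2: -26 dBFS ≤ -4 dBFS, so stage 2 doesn't engage; output -26 dBFS.
Stage 3: -26 dBFS ≤ -22 dBFS, so stage 3 doesn't engage; make-up brings it to -18 dBFS.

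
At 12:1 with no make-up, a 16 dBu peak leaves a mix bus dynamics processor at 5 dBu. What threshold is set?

4 dBu

Gain reduction = 16 − 5 = 11 dB; output overshoot = GR / (R − 1) = 11 / 11 = 1 dB.
Threshold = output − output overshoot = 5 − 1 = 4 dBu.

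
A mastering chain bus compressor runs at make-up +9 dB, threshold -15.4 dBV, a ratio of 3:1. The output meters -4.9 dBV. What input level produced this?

-10.9 dBV

Remove make-up: -4.9 − 9 = -13.9 dBV.
The compressed level sits -13.9 − (-15.4) = 1.5 dB over threshold.
Before 3:1 compression the overshoot was 1.5 × 3 = 4.5 dB, so input = -15.4 + 4.5 = -10.9 dBV.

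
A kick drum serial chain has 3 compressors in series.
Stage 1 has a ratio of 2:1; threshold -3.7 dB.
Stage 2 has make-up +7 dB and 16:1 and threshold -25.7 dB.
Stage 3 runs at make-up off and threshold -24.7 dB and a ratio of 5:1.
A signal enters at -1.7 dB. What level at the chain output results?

Stage 1: -1.7 dB is 2 dB over -3.7 dB; at 2:1 that becomes 1 dB over, giving -2.7 dB.
Stage 2: overshoot 23 dB → 23/16 = 1.4375 dB → -24.2625 dB; +7 dB make-up → -17.2625 dB.
Stage 3: 7.4375 dB above -24.7 dB, reduced 5:1 to 1.4875 dB above → -23.2125 dB.

-23.2125 dB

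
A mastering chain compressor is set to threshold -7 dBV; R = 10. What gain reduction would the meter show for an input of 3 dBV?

The signal is 10 dB above threshold.
After 10:1 compression the overshoot becomes 10/10 = 1 dB.
Gain reduction = 10 − 1 = 9 dB.

9 dB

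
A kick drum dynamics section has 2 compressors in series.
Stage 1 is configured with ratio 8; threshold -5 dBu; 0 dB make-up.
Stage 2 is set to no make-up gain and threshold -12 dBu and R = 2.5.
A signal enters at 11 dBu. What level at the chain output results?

-8.4 dBu

Stage 1: 11 dBu is 16 dB over -5 dBu; at 8:1 that becomes 2 dB over, giving -3 dBu.
Stage 2: -3 dBu is 9 dB over -12 dBu; at 2.5:1 that becomes 3.6 dB over, giving -8.4 dBu.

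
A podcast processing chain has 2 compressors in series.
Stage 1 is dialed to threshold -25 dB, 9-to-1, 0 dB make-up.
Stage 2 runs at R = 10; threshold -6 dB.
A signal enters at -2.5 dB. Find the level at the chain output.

-22.5 dB

Stage 1: 22.5 dB above -25 dB, reduced 9:1 to 2.5 dB above → -22.5 dB.
Stage 2: -22.5 dB is at or below the -6 dB threshold — no compression; output -22.5 dB.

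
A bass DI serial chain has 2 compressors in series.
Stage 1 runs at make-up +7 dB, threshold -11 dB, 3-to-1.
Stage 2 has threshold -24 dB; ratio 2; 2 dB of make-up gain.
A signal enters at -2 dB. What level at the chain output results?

-10.5 dB

Stage 1: -2 dB is 9 dB over -11 dB; at 3:1 that becomes 3 dB over, giving -8 dB; +7 dB make-up → -1 dB.
Stage 2: overshoot 23 dB → 23/2 = 11.5 dB → -12.5 dB; +2 dB make-up → -10.5 dB.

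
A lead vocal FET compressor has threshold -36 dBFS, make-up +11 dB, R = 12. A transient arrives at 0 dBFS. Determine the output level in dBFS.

0 dBFS sits 36 dB over threshold.
12:1 compression reduces that to 36/12 = 3 dB over.
So the level is -36 + 3 = -33 dBFS; make-up adds 11 dB, giving -22 dBFS.

-22 dBFS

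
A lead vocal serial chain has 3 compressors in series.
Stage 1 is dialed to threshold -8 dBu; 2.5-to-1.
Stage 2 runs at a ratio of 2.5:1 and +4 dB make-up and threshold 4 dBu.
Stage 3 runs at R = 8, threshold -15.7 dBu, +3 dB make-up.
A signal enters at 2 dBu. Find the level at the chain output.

-10.7375 dBu

Stage 1: overshoot 10 dB → 10/2.5 = 4 dB → -4 dBu.
Stage 2: below threshold (-4 ≤ 4); passes unchanged; make-up brings it to 0 dBu.
Stage 3: 0 dBu is 15.7 dB over -15.7 dBu; at 8:1 that becomes 1.9625 dB over, giving -13.7375 dBu; +3 dB make-up → -10.7375 dBu.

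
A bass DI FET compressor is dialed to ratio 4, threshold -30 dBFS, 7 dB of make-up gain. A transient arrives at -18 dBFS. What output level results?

-20 dBFS

Overshoot: -18 − (-30) = 12 dB.
4:1 compression reduces that to 12/4 = 3 dB over.
That puts the output at -27 dBFS; make-up adds 7 dB, giving -20 dBFS.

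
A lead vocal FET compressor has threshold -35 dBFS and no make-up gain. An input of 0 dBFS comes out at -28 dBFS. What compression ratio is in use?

Input overshoot = 0 − (-35) = 35 dB; output overshoot = -28 − (-35) = 7 dB.
Ratio = 35 / 7 = 5.

5:1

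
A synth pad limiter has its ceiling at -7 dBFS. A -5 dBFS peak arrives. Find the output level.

The limiter clamps the peak to its -7 dBFS ceiling.

-7 dBFS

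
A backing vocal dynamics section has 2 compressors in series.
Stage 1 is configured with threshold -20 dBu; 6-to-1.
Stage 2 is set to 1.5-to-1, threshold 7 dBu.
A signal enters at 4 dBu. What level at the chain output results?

-16 dBu

Stage 1: 24 dB above -20 dBu, reduced 6:1 to 4 dB above → -16 dBu.
Stage 2: -16 dBu is at or below the 7 dBu threshold — no compression; output -16 dBu.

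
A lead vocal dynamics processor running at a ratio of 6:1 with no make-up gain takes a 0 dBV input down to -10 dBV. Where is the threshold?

Input is 12 dB above T (since output overshoot × R = input overshoot: (-10 − T)·6 = 0 − T gives T = -12 dBV).
Check: -12 + (0 − (-12))/6 = -12 + 2 = -10 dBV. ✓

-12 dBV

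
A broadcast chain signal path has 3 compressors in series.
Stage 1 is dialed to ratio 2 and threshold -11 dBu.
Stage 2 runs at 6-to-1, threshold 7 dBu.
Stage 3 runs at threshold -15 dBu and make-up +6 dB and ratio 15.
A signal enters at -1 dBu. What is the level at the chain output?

-8.4 dBu

Stage 1: 10 dB above -11 dBu, reduced 2:1 to 5 dB above → -6 dBu.
Stage 2: below threshold (-6 ≤ 7); passes unchanged; output -6 dBu.
Stage 3: 9 dB above -15 dBu, reduced 15:1 to 0.6 dB above → -14.4 dBu; +6 dB make-up → -8.4 dBu.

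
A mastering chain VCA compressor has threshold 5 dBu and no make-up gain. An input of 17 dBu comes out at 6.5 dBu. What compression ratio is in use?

Input overshoot = 17 − 5 = 12 dB; output overshoot = 6.5 − 5 = 1.5 dB.
Ratio = 12 / 1.5 = 8.

8:1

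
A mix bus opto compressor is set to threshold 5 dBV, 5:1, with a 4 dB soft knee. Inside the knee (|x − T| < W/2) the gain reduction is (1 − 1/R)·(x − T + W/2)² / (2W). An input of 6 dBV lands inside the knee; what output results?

x − T + W/2 = 6 − 5 + 2 = 3.
GR = (1 − 1/5) × 3² / 8 = 0.8 × 9 / 8 = 0.9 dB.
Output = 6 − 0.9 = 5.1 dBV.

5.1 dBV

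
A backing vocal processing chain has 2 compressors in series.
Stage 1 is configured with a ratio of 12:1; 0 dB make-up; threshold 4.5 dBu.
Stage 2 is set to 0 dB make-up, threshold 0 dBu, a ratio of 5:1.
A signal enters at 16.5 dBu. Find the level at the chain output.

Stage 1: overshoot 12 dB → 12/12 = 1 dB → 5.5 dBu.
Stage 2: overshoot 5.5 dB → 5.5/5 = 1.1 dB → 1.1 dBu.

1.1 dBu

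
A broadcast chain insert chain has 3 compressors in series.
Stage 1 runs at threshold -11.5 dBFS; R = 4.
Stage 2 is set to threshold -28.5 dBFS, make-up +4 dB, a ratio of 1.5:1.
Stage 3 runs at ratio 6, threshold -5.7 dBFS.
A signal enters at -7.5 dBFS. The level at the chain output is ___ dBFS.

-12.5 dBFS

Stage 1: overshoot 4 dB → 4/4 = 1 dB → -10.5 dBFS.
Stage 2: overshoot 18 dB → 18/1.5 = 12 dB → -16.5 dBFS; +4 dB make-up → -12.5 dBFS.
Stage 3: -12.5 dBFS is at or below the -5.7 dBFS threshold — no compression; output -12.5 dBFS.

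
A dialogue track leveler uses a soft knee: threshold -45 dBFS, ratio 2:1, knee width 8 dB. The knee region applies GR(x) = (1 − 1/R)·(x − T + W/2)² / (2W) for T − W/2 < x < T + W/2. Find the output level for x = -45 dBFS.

x − T + W/2 = -45 − (-45) + 4 = 4.
GR = (1 − 1/2) × 4² / 16 = 0.5 × 16 / 16 = 0.5 dB.
Output = -45 − 0.5 = -45.5 dBFS.

-45.5 dBFS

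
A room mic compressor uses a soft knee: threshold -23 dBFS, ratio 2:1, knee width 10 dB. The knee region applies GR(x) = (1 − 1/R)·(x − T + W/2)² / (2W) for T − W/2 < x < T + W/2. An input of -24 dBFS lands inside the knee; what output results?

x − T + W/2 = -24 − (-23) + 5 = 4.
GR = (1 − 1/2) × 4² / 20 = 0.5 × 16 / 20 = 0.4 dB.
Output = -24 − 0.4 = -24.4 dBFS.

-24.4 dBFS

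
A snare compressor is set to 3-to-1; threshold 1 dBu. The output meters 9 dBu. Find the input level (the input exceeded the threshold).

The compressed level sits 9 − 1 = 8 dB over threshold.
Input overshoot = R × output overshoot = 24 dB → input = 1 + 24 = 25 dBu.

25 dBu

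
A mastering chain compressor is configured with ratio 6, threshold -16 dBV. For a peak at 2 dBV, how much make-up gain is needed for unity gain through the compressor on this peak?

The peak compresses to -16 + 18/6 = -13 dBV.
To reach 2 dBV requires 2 − (-13) = 15 dB of make-up.

15 dB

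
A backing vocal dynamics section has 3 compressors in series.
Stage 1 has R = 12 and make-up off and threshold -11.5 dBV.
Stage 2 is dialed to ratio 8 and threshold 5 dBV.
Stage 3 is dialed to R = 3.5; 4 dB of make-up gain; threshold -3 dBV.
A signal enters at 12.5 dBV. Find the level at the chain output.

-5.5 dBV

Stage 1: 12.5 dBV is 24 dB over -11.5 dBV; at 12:1 that becomes 2 dB over, giving -9.5 dBV.
Stage 2: -9.5 dBV ≤ 5 dBV, so stage 2 doesn't engage; output -9.5 dBV.
Stage 3: -9.5 dBV is at or below the -3 dBV threshold — no compression; make-up brings it to -5.5 dBV.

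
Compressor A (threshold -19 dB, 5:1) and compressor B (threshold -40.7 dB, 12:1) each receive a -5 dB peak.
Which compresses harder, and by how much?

B, by 21.525 dB

A: 14 dB over, compressed to 2.8 dB over, so 11.2 dB of GR.
B: 35.7 dB over, compressed to 2.975 dB over, so 32.725 dB of GR.
B reduces 21.525 dB more.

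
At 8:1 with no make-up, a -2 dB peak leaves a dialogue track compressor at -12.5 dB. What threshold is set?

Gain reduction = -2 − (-12.5) = 10.5 dB; output overshoot = GR / (R − 1) = 10.5 / 7 = 1.5 dB.
Threshold = output − output overshoot = -12.5 − 1.5 = -14 dB.

-14 dB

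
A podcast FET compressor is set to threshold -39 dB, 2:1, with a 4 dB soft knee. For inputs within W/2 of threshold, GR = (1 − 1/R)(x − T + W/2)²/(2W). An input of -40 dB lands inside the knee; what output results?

x − T + W/2 = -40 − (-39) + 2 = 1.
GR = (1 − 1/2) × 1² / 8 = 0.5 × 1 / 8 = 0.0625 dB.
Output = -40 − 0.0625 = -40.0625 dB.

-40.0625 dB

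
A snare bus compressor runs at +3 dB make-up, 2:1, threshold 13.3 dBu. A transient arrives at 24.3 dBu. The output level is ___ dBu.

24.3 dBu sits 11 dB over threshold.
The 11 dB excess becomes 5.5 dB after 2:1 reduction.
So the level is 13.3 + 5.5 = 18.8 dBu; make-up adds 3 dB, giving 21.8 dBu.

21.8 dBu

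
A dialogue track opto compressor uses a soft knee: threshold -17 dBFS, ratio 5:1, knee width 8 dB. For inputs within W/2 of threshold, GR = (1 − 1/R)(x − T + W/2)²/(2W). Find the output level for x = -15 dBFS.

x − T + W/2 = -15 − (-17) + 4 = 6.
GR = (1 − 1/5) × 6² / 16 = 0.8 × 36 / 16 = 1.8 dB.
Output = -15 − 1.8 = -16.8 dBFS.

-16.8 dBFS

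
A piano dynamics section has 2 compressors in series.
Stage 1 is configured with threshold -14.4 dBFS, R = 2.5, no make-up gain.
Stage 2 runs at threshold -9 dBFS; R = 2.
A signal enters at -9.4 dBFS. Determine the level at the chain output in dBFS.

Stage 1: -9.4 dBFS is 5 dB over -14.4 dBFS; at 2.5:1 that becomes 2 dB over, giving -12.4 dBFS.
Stage 2: -12.4 dBFS ≤ -9 dBFS, so stage 2 doesn't engage; output -12.4 dBFS.

-12.4 dBFS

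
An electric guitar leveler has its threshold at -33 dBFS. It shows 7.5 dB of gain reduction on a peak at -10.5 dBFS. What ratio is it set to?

1.5:1

Input overshoot = -10.5 − (-33) = 22.5 dB.
Output overshoot = 22.5 − 7.5 = 15 dB.
Ratio = input overshoot / output overshoot = 22.5 / 15 = 1.5.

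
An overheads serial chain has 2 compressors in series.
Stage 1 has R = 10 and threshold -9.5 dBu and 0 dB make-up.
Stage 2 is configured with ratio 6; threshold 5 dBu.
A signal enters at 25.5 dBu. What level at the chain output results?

Stage 1: overshoot 35 dB → 35/10 = 3.5 dB → -6 dBu.
Stage 2: below threshold (-6 ≤ 5); passes unchanged; output -6 dBu.

-6 dBu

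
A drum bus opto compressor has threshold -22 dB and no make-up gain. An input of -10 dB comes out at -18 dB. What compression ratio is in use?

Input overshoot = -10 − (-22) = 12 dB; output overshoot = -18 − (-22) = 4 dB.
Ratio = 12 / 4 = 3.

3:1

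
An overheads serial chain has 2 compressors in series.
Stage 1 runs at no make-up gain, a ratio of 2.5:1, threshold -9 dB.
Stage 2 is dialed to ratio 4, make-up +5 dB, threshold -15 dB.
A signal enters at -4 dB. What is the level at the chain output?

Stage 1: overshoot 5 dB → 5/2.5 = 2 dB → -7 dB.
Stage 2: -7 dB is 8 dB over -15 dB; at 4:1 that becomes 2 dB over, giving -13 dB; +5 dB make-up → -8 dB.

-8 dB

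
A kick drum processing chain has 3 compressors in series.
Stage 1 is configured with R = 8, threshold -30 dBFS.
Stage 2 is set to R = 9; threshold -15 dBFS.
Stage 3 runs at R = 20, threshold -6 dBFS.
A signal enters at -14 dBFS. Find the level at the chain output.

-28 dBFS

Stage 1: -14 dBFS is 16 dB over -30 dBFS; at 8:1 that becomes 2 dB over, giving -28 dBFS.
Stage 2: -28 dBFS ≤ -15 dBFS, so stage 2 doesn't engage; output -28 dBFS.
Stage 3: -28 dBFS is at or below the -6 dBFS threshold — no compression; output -28 dBFS.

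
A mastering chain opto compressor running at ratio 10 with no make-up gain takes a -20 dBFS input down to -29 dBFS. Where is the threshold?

-30 dBFS

Gain reduction = -20 − (-29) = 9 dB; output overshoot = GR / (R − 1) = 9 / 9 = 1 dB.
Threshold = output − output overshoot = -29 − 1 = -30 dBFS.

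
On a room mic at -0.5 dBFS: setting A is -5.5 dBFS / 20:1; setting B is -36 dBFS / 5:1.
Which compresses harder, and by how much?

B, by 23.65 dB

A: GR = 5 − 5/20 = 4.75 dB.
B: GR = 35.5 − 35.5/5 = 28.4 dB.
B reduces 23.65 dB more.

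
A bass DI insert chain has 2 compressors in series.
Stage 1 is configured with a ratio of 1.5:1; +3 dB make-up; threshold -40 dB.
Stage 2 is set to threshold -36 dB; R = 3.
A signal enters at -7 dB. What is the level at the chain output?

-29 dB

Stage 1: 33 dB above -40 dB, reduced 1.5:1 to 22 dB above → -18 dB; +3 dB make-up → -15 dB.
Stage 2: -15 dB is 21 dB over -36 dB; at 3:1 that becomes 7 dB over, giving -29 dB.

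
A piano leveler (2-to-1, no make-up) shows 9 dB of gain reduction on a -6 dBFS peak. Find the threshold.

-24 dBFS

Gain reduction = -6 − (-15) = 9 dB; output overshoot = GR / (R − 1) = 9 / 1 = 9 dB.
Threshold = output − output overshoot = -15 − 9 = -24 dBFS.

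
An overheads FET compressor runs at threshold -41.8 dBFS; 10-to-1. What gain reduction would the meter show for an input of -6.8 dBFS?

The signal is 35 dB above threshold.
A 10:1 ratio leaves 3.5 dB of that excess.
GR = overshoot in − overshoot out = 35 − 3.5 = 31.5 dB.

31.5 dB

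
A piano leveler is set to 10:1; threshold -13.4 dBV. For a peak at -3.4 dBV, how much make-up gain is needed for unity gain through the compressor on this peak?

Overshoot 10 dB → 10/10 = 1 dB after compression, so the compressed level is -13.4 + 1 = -12.4 dBV.
Make-up = target − compressed = -3.4 − (-12.4) = 9 dB.

9 dB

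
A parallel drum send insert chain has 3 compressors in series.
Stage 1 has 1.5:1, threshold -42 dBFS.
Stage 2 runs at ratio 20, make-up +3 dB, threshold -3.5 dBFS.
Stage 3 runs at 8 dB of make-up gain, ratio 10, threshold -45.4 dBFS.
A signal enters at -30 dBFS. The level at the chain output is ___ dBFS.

Stage 1: overshoot 12 dB → 12/1.5 = 8 dB → -34 dBFS.
Stage 2: below threshold (-34 ≤ -3.5); passes unchanged; make-up brings it to -31 dBFS.
Stage 3: overshoot 14.4 dB → 14.4/10 = 1.44 dB → -43.96 dBFS; +8 dB make-up → -35.96 dBFS.

-35.96 dBFS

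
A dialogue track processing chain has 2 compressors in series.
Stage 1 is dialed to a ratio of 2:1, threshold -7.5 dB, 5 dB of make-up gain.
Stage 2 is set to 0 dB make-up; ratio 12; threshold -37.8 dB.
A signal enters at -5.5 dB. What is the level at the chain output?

-34.775 dB

Stage 1: 2 dB above -7.5 dB, reduced 2:1 to 1 dB above → -6.5 dB; +5 dB make-up → -1.5 dB.
Stage 2: -1.5 dB is 36.3 dB over -37.8 dB; at 12:1 that becomes 3.025 dB over, giving -34.775 dB.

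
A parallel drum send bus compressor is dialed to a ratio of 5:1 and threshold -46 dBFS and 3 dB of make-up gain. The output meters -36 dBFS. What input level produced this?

-11 dBFS

Before make-up, the level was -36 − 3 = -39 dBFS.
That's 7 dB above the -46 dBFS threshold.
Undo the ratio: input overshoot = 7 × 5 = 35 dB, giving input = -11 dBFS.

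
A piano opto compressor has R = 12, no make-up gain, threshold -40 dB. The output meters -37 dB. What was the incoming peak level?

The compressed level sits -37 − (-40) = 3 dB over threshold.
Input overshoot = R × output overshoot = 36 dB → input = -40 + 36 = -4 dB.

-4 dB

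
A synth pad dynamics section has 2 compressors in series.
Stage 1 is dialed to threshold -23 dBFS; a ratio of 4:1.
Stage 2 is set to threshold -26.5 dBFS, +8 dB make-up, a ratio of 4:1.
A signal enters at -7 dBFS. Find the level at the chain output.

Stage 1: -7 dBFS is 16 dB over -23 dBFS; at 4:1 that becomes 4 dB over, giving -19 dBFS.
Stage 2: 7.5 dB above -26.5 dBFS, reduced 4:1 to 1.875 dB above → -24.625 dBFS; +8 dB make-up → -16.625 dBFS.

-16.625 dBFS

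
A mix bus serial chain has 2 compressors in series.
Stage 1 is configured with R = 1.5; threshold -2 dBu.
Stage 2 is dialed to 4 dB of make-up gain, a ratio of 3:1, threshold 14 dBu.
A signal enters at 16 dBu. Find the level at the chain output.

Stage 1: 16 dBu is 18 dB over -2 dBu; at 1.5:1 that becomes 12 dB over, giving 10 dBu.
Stage 2: below threshold (10 ≤ 14); passes unchanged; make-up brings it to 14 dBu.

14 dBu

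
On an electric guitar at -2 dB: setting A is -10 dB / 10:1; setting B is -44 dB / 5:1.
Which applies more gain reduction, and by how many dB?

A: 8 dB over, compressed to 0.8 dB over, so 7.2 dB of GR.
B: 42 dB over, compressed to 8.4 dB over, so 33.6 dB of GR.
B applies 26.4 dB more gain reduction.

B, by 26.4 dB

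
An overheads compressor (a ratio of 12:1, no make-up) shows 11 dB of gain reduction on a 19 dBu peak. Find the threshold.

7 dBu

Gain reduction = 19 − 8 = 11 dB; output overshoot = GR / (R − 1) = 11 / 11 = 1 dB.
Threshold = output − output overshoot = 8 − 1 = 7 dBu.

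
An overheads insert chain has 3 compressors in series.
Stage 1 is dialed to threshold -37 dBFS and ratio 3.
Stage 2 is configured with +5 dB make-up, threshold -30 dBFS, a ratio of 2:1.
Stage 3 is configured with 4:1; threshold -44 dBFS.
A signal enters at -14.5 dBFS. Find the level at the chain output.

Stage 1: overshoot 22.5 dB → 22.5/3 = 7.5 dB → -29.5 dBFS.
Stage 2: -29.5 dBFS is 0.5 dB over -30 dBFS; at 2:1 that becomes 0.25 dB over, giving -29.75 dBFS; +5 dB make-up → -24.75 dBFS.
Stage 3: 19.25 dB above -44 dBFS, reduced 4:1 to 4.8125 dB above → -39.1875 dBFS.

-39.1875 dBFS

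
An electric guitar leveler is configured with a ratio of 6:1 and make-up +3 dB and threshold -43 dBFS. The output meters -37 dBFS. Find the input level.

Remove make-up: -37 − 3 = -40 dBFS.
That's 3 dB above the -43 dBFS threshold.
Before 6:1 compression the overshoot was 3 × 6 = 18 dB, so input = -43 + 18 = -25 dBFS.

-25 dBFS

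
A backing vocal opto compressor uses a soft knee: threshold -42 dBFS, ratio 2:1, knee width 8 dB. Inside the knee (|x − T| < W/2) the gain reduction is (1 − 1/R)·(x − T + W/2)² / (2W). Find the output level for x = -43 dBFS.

-43.28125 dBFS

x − T + W/2 = -43 − (-42) + 4 = 3.
GR = (1 − 1/2) × 3² / 16 = 0.5 × 9 / 16 = 0.28125 dB.
Output = -43 − 0.28125 = -43.28125 dBFS.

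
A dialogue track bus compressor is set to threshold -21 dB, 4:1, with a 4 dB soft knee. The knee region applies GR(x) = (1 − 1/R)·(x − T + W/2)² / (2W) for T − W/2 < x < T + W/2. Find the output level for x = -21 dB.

x − T + W/2 = -21 − (-21) + 2 = 2.
GR = (1 − 1/4) × 2² / 8 = 0.75 × 4 / 8 = 0.375 dB.
Output = -21 − 0.375 = -21.375 dB.

-21.375 dB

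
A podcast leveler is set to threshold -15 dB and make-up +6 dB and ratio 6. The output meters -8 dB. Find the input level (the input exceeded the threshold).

Before make-up, the level was -8 − 6 = -14 dB.
Post-compression overshoot = -14 − (-15) = 1 dB.
Before 6:1 compression the overshoot was 1 × 6 = 6 dB, so input = -15 + 6 = -9 dB.

-9 dB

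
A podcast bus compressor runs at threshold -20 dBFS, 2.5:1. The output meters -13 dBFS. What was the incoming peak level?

That's 7 dB above the -20 dBFS threshold.
Undo the ratio: input overshoot = 7 × 2.5 = 17.5 dB, giving input = -2.5 dBFS.

-2.5 dBFS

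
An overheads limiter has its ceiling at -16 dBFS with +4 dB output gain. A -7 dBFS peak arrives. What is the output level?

-12 dBFS

At ∞:1, everything above -16 dBFS is held at the ceiling.
Output gain then adds 4 dB: -16 + 4 = -12 dBFS.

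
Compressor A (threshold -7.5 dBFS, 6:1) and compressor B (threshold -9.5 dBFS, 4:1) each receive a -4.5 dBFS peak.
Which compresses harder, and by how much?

A: GR = 3 − 3/6 = 2.5 dB.
B: GR = 5 − 5/4 = 3.75 dB.
Difference: 1.25 dB in favour of B.

B, by 1.25 dB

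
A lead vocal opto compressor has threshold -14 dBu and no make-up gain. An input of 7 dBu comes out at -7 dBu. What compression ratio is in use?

3:1

Input overshoot = 7 − (-14) = 21 dB; output overshoot = -7 − (-14) = 7 dB.
Ratio = 21 / 7 = 3.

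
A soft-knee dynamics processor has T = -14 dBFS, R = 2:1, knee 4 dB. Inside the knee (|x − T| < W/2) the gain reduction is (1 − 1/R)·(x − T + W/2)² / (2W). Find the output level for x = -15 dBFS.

-15.0625 dBFS

x − T + W/2 = -15 − (-14) + 2 = 1.
GR = (1 − 1/2) × 1² / 8 = 0.5 × 1 / 8 = 0.0625 dB.
Output = -15 − 0.0625 = -15.0625 dBFS.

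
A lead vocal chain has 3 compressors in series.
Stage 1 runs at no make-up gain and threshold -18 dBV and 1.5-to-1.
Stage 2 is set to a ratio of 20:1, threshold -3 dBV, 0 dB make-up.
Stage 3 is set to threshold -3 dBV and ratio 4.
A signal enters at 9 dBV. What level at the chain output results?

Stage 1: 9 dBV is 27 dB over -18 dBV; at 1.5:1 that becomes 18 dB over, giving 0 dBV.
Stage 2: 3 dB above -3 dBV, reduced 20:1 to 0.15 dB above → -2.85 dBV.
Stage 3: -2.85 dBV is 0.15 dB over -3 dBV; at 4:1 that becomes 0.0375 dB over, giving -2.9625 dBV.

-2.9625 dBV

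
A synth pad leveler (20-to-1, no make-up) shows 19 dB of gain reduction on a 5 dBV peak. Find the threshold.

-15 dBV

Let T be the threshold. Output overshoot = (input overshoot)/R, so -14 − T = (5 − T)/20.
20·(-14 − T) = 5 − T → 19·T = -280 − 5 = -285.
T = -285/19 = -15 dBV.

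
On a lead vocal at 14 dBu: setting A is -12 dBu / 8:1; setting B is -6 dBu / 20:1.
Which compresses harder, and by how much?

A, by 3.75 dB

A: overshoot 26 dB → output overshoot 3.25 dB → GR 22.75 dB.
B: overshoot 20 dB → output overshoot 1 dB → GR 19 dB.
A applies 3.75 dB more gain reduction.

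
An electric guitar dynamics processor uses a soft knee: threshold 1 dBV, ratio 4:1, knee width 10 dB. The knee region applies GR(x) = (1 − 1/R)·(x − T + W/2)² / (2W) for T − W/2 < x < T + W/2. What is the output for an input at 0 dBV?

x − T + W/2 = 0 − 1 + 5 = 4.
GR = (1 − 1/4) × 4² / 20 = 0.75 × 16 / 20 = 0.6 dB.
Output = 0 − 0.6 = -0.6 dBV.

-0.6 dBV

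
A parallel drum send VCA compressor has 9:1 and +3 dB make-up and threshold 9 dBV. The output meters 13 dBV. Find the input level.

18 dBV

Stripping the +3 dB make-up gives 10 dBV at the gain stage.
Post-compression overshoot = 10 − 9 = 1 dB.
Undo the ratio: input overshoot = 1 × 9 = 9 dB, giving input = 18 dBV.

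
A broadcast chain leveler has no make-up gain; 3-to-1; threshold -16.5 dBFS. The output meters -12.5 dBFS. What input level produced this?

-4.5 dBFS

The compressed level sits -12.5 − (-16.5) = 4 dB over threshold.
Before 3:1 compression the overshoot was 4 × 3 = 12 dB, so input = -16.5 + 12 = -4.5 dBFS.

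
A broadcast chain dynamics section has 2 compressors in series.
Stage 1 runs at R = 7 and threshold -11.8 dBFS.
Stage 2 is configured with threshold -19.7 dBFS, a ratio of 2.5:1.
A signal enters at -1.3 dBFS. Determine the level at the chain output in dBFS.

Stage 1: 10.5 dB above -11.8 dBFS, reduced 7:1 to 1.5 dB above → -10.3 dBFS.
Stage 2: overshoot 9.4 dB → 9.4/2.5 = 3.76 dB → -15.94 dBFS.

-15.94 dBFS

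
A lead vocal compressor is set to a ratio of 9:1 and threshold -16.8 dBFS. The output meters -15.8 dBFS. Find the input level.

-7.8 dBFS

Post-compression overshoot = -15.8 − (-16.8) = 1 dB.
Input overshoot = R × output overshoot = 9 dB → input = -16.8 + 9 = -7.8 dBFS.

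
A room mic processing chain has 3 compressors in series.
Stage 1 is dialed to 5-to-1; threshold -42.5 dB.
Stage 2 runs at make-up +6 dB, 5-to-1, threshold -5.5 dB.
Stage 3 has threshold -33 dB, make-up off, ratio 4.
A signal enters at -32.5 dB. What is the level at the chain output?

Stage 1: 10 dB above -42.5 dB, reduced 5:1 to 2 dB above → -40.5 dB.
Stage 2: -40.5 dB is at or below the -5.5 dB threshold — no compression; make-up brings it to -34.5 dB.
Stage 3: below threshold (-34.5 ≤ -33); passes unchanged; output -34.5 dB.

-34.5 dB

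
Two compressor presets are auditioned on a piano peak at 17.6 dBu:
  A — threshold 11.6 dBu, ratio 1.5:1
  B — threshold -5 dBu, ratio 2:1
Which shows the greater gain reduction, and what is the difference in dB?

A: 6 dB over, compressed to 4 dB over, so 2 dB of GR.
B: 22.6 dB over, compressed to 11.3 dB over, so 11.3 dB of GR.
Difference: 9.3 dB in favour of B.

B, by 9.3 dB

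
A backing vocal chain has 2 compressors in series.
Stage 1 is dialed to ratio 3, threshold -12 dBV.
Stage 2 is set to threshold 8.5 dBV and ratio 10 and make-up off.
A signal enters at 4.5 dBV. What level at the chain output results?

-6.5 dBV

Stage 1: 4.5 dBV is 16.5 dB over -12 dBV; at 3:1 that becomes 5.5 dB over, giving -6.5 dBV.
Stage 2: below threshold (-6.5 ≤ 8.5); passes unchanged; output -6.5 dBV.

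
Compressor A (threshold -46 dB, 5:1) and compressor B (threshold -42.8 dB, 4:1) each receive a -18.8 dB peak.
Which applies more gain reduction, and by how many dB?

A, by 3.76 dB

A: overshoot 27.2 dB → output overshoot 5.44 dB → GR 21.76 dB.
B: overshoot 24 dB → output overshoot 6 dB → GR 18 dB.
A applies 3.76 dB more gain reduction.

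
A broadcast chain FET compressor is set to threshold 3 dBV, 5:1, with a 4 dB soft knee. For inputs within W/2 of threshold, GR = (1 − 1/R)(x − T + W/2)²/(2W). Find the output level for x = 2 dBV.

1.9 dBV

x − T + W/2 = 2 − 3 + 2 = 1.
GR = (1 − 1/5) × 1² / 8 = 0.8 × 1 / 8 = 0.1 dB.
Output = 2 − 0.1 = 1.9 dBV.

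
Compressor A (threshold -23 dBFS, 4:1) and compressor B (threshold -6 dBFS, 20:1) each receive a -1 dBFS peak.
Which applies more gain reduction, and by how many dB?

A: overshoot 22 dB → output overshoot 5.5 dB → GR 16.5 dB.
B: overshoot 5 dB → output overshoot 0.25 dB → GR 4.75 dB.
Difference: 11.75 dB in favour of A.

A, by 11.75 dB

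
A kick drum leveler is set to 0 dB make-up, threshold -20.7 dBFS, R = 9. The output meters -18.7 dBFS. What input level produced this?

-2.7 dBFS

Post-compression overshoot = -18.7 − (-20.7) = 2 dB.
Before 9:1 compression the overshoot was 2 × 9 = 18 dB, so input = -20.7 + 18 = -2.7 dBFS.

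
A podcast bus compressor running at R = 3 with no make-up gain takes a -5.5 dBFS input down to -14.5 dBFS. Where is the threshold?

-19 dBFS

Gain reduction = -5.5 − (-14.5) = 9 dB; output overshoot = GR / (R − 1) = 9 / 2 = 4.5 dB.
Threshold = output − output overshoot = -14.5 − 4.5 = -19 dBFS.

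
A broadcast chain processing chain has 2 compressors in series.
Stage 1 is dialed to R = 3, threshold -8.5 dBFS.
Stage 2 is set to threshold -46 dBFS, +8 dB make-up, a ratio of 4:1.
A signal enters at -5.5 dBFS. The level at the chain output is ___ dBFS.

-28.375 dBFS

Stage 1: 3 dB above -8.5 dBFS, reduced 3:1 to 1 dB above → -7.5 dBFS.
Stage 2: -7.5 dBFS is 38.5 dB over -46 dBFS; at 4:1 that becomes 9.625 dB over, giving -36.375 dBFS; +8 dB make-up → -28.375 dBFS.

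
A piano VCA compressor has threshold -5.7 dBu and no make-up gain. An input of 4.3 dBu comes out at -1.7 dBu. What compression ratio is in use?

2.5:1

Input overshoot = 4.3 − (-5.7) = 10 dB; output overshoot = -1.7 − (-5.7) = 4 dB.
Ratio = 10 / 4 = 2.5.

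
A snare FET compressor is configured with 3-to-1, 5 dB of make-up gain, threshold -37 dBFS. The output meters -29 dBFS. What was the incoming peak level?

Before make-up, the level was -29 − 5 = -34 dBFS.
That's 3 dB above the -37 dBFS threshold.
Before 3:1 compression the overshoot was 3 × 3 = 9 dB, so input = -37 + 9 = -28 dBFS.

-28 dBFS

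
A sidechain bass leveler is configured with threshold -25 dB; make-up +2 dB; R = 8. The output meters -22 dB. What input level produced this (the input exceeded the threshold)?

Before make-up, the level was -22 − 2 = -24 dB.
That's 1 dB above the -25 dB threshold.
Undo the ratio: input overshoot = 1 × 8 = 8 dB, giving input = -17 dB.

-17 dB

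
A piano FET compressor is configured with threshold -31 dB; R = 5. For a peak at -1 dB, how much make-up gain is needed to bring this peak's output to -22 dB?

The peak compresses to -31 + 30/5 = -25 dB.
To reach -22 dB requires -22 − (-25) = 3 dB of make-up.

3 dB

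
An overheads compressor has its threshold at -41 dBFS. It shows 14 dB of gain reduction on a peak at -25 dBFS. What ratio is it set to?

8:1

Input overshoot = -25 − (-41) = 16 dB.
Output overshoot = 16 − 14 = 2 dB.
Ratio = input overshoot / output overshoot = 16 / 2 = 8.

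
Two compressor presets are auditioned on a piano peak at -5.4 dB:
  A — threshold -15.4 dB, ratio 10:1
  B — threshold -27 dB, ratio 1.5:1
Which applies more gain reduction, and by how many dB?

A, by 1.8 dB

A: GR = 10 − 10/10 = 9 dB.
B: GR = 21.6 − 21.6/1.5 = 7.2 dB.
A reduces 1.8 dB more.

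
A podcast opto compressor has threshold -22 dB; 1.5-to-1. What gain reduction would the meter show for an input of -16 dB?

-16 dB exceeds the threshold by 6 dB.
A 1.5:1 ratio leaves 4 dB of that excess.
Gain reduction = 6 − 4 = 2 dB.

2 dB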